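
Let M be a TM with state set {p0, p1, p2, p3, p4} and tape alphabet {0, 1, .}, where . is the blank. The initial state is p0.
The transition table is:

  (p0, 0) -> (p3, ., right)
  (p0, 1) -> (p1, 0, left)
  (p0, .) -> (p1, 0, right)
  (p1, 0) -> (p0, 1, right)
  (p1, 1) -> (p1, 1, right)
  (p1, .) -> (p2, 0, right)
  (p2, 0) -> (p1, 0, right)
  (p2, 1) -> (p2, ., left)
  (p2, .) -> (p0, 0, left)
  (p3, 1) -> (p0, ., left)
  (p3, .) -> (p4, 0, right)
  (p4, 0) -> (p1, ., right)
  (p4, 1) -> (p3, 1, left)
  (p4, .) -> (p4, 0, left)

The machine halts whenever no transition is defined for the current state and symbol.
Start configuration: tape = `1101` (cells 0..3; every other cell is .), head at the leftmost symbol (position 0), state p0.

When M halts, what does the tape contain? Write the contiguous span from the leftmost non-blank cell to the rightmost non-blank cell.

state=p0 head=0 tape=.[1]101...   (p0,1)→(p1,0,left)
state=p1 head=-1 tape=[.]0101...   (p1,.)→(p2,0,right)
state=p2 head=0 tape=0[0]101...   (p2,0)→(p1,0,right)
state=p1 head=1 tape=00[1]01...   (p1,1)→(p1,1,right)
state=p1 head=2 tape=001[0]1...   (p1,0)→(p0,1,right)
state=p0 head=3 tape=0011[1]...   (p0,1)→(p1,0,left)
state=p1 head=2 tape=001[1]0...   (p1,1)→(p1,1,right)
state=p1 head=3 tape=0011[0]...   (p1,0)→(p0,1,right)
state=p0 head=4 tape=00111[.]..   (p0,.)→(p1,0,right)
state=p1 head=5 tape=001110[.].   (p1,.)→(p2,0,right)
state=p2 head=6 tape=0011100[.]   (p2,.)→(p0,0,left)
state=p0 head=5 tape=001110[0]0   (p0,0)→(p3,.,right)
state=p3 head=6 tape=001110.[0]
The non-blank tape span at halt is 001110.0.

001110.0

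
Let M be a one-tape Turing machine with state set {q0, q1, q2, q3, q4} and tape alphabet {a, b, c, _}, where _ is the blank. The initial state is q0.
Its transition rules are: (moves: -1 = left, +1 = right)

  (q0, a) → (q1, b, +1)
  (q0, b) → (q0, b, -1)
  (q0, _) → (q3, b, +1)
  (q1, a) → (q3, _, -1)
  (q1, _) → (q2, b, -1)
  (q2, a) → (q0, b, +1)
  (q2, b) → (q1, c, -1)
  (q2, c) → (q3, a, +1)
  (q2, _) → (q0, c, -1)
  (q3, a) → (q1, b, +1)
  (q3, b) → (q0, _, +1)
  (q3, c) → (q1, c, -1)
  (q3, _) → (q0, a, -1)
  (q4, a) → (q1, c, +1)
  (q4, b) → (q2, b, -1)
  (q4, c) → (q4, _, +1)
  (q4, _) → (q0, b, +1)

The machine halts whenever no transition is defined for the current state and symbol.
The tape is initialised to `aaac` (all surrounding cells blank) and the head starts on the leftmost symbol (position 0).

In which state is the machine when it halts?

state=q0 head=0 tape=[a]aac   (q0,a)→(q1,b,+1)
state=q1 head=1 tape=b[a]ac   (q1,a)→(q3,_,-1)
state=q3 head=0 tape=[b]_ac   (q3,b)→(q0,_,+1)
state=q0 head=1 tape=_[_]ac   (q0,_)→(q3,b,+1)
state=q3 head=2 tape=_b[a]c   (q3,a)→(q1,b,+1)
state=q1 head=3 tape=_bb[c]
No transition is defined for (q1, c); M halts in state q1.

q1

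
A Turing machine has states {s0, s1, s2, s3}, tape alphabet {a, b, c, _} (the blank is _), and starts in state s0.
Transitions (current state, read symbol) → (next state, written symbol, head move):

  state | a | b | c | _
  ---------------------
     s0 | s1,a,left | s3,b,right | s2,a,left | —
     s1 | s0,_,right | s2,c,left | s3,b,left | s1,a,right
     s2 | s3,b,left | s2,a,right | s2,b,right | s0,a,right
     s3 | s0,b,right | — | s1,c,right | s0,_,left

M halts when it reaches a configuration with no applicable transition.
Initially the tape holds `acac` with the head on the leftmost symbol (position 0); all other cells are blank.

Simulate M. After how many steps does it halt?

state=s0 head=0 tape=_[a]cac_   (s0,a)→(s1,a,left)
state=s1 head=-1 tape=[_]acac_   (s1,_)→(s1,a,right)
state=s1 head=0 tape=a[a]cac_   (s1,a)→(s0,_,right)
state=s0 head=1 tape=a_[c]ac_   (s0,c)→(s2,a,left)
state=s2 head=0 tape=a[_]aac_   (s2,_)→(s0,a,right)
state=s0 head=1 tape=aa[a]ac_   (s0,a)→(s1,a,left)
state=s1 head=0 tape=a[a]aac_   (s1,a)→(s0,_,right)
state=s0 head=1 tape=a_[a]ac_   (s0,a)→(s1,a,left)
state=s1 head=0 tape=a[_]aac_   (s1,_)→(s1,a,right)
state=s1 head=1 tape=aa[a]ac_   (s1,a)→(s0,_,right)
state=s0 head=2 tape=aa_[a]c_   (s0,a)→(s1,a,left)
state=s1 head=1 tape=aa[_]ac_   (s1,_)→(s1,a,right)
state=s1 head=2 tape=aaa[a]c_   (s1,a)→(s0,_,right)
state=s0 head=3 tape=aaa_[c]_   (s0,c)→(s2,a,left)
state=s2 head=2 tape=aaa[_]a_   (s2,_)→(s0,a,right)
state=s0 head=3 tape=aaaa[a]_   (s0,a)→(s1,a,left)
state=s1 head=2 tape=aaa[a]a_   (s1,a)→(s0,_,right)
state=s0 head=3 tape=aaa_[a]_   (s0,a)→(s1,a,left)
state=s1 head=2 tape=aaa[_]a_   (s1,_)→(s1,a,right)
state=s1 head=3 tape=aaaa[a]_   (s1,a)→(s0,_,right)
state=s0 head=4 tape=aaaa_[_]
M halts after 20 transitions.

20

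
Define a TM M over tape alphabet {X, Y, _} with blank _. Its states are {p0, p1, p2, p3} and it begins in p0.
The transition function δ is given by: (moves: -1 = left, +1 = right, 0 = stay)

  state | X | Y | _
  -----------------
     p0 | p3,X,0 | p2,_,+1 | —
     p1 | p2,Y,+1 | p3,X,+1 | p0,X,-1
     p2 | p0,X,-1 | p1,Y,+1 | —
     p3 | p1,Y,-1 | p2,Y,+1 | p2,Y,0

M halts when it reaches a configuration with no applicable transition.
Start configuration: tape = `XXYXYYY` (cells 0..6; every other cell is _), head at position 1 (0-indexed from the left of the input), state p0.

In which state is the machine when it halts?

state=p0 head=1 tape=X[X]YXYYY_   (p0,X)→(p3,X,0)
state=p3 head=1 tape=X[X]YXYYY_   (p3,X)→(p1,Y,-1)
state=p1 head=0 tape=[X]YYXYYY_   (p1,X)→(p2,Y,+1)
state=p2 head=1 tape=Y[Y]YXYYY_   (p2,Y)→(p1,Y,+1)
state=p1 head=2 tape=YY[Y]XYYY_   (p1,Y)→(p3,X,+1)
state=p3 head=3 tape=YYX[X]YYY_   (p3,X)→(p1,Y,-1)
state=p1 head=2 tape=YY[X]YYYY_   (p1,X)→(p2,Y,+1)
state=p2 head=3 tape=YYY[Y]YYY_   (p2,Y)→(p1,Y,+1)
state=p1 head=4 tape=YYYY[Y]YY_   (p1,Y)→(p3,X,+1)
state=p3 head=5 tape=YYYYX[Y]Y_   (p3,Y)→(p2,Y,+1)
state=p2 head=6 tape=YYYYXY[Y]_   (p2,Y)→(p1,Y,+1)
state=p1 head=7 tape=YYYYXYY[_]   (p1,_)→(p0,X,-1)
state=p0 head=6 tape=YYYYXY[Y]X   (p0,Y)→(p2,_,+1)
state=p2 head=7 tape=YYYYXY_[X]   (p2,X)→(p0,X,-1)
state=p0 head=6 tape=YYYYXY[_]X
No transition is defined for (p0, _); M halts in state p0.

p0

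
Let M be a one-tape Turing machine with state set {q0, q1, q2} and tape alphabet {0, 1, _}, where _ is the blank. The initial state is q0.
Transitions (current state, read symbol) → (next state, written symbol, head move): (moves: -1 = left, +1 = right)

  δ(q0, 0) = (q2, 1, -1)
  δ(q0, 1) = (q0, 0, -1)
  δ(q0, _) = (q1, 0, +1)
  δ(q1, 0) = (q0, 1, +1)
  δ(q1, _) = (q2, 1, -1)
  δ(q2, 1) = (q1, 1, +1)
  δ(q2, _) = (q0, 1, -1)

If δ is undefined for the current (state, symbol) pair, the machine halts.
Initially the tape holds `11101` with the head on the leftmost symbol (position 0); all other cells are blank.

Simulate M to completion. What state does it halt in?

q1

state=q0 head=0 tape=___[1]1101   (q0,1)→(q0,0,-1)
state=q0 head=-1 tape=__[_]01101   (q0,_)→(q1,0,+1)
state=q1 head=0 tape=__0[0]1101   (q1,0)→(q0,1,+1)
state=q0 head=1 tape=__01[1]101   (q0,1)→(q0,0,-1)
state=q0 head=0 tape=__0[1]0101   (q0,1)→(q0,0,-1)
state=q0 head=-1 tape=__[0]00101   (q0,0)→(q2,1,-1)
state=q2 head=-2 tape=_[_]100101   (q2,_)→(q0,1,-1)
state=q0 head=-3 tape=[_]1100101   (q0,_)→(q1,0,+1)
state=q1 head=-2 tape=0[1]100101
No transition is defined for (q1, 1); M halts in state q1.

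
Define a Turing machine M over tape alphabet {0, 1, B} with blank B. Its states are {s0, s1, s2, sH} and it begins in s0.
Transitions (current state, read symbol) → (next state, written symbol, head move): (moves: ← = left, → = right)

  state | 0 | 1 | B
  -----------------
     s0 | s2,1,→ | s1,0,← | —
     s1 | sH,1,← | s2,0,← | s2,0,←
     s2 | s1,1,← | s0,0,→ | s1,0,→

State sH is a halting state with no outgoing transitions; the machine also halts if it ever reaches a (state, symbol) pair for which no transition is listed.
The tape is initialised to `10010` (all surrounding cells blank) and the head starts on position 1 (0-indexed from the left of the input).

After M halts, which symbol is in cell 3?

state=s0 head=1 tape=1[0]010   (s0,0)→(s2,1,→)
state=s2 head=2 tape=11[0]10   (s2,0)→(s1,1,←)
state=s1 head=1 tape=1[1]110   (s1,1)→(s2,0,←)
state=s2 head=0 tape=[1]0110   (s2,1)→(s0,0,→)
state=s0 head=1 tape=0[0]110   (s0,0)→(s2,1,→)
state=s2 head=2 tape=01[1]10   (s2,1)→(s0,0,→)
state=s0 head=3 tape=010[1]0   (s0,1)→(s1,0,←)
state=s1 head=2 tape=01[0]00   (s1,0)→(sH,1,←)
state=sH head=1 tape=0[1]100
Cell 3 holds 0 when M halts.

0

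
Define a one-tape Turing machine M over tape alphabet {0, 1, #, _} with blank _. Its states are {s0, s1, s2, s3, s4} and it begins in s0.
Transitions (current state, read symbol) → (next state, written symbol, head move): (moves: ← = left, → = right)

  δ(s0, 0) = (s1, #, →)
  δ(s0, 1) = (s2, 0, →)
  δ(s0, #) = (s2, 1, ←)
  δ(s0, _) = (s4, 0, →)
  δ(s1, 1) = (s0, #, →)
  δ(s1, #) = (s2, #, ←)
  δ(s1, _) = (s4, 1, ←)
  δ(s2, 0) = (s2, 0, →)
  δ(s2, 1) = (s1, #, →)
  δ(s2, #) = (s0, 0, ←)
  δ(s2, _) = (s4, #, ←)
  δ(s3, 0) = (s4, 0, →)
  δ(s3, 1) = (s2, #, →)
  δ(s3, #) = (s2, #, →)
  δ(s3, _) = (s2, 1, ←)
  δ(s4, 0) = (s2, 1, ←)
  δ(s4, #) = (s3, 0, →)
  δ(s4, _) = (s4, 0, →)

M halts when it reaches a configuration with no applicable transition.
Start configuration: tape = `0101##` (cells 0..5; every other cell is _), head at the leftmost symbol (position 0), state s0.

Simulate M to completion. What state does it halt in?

s0 | __[0]101##   read 0 → write #, move →, go to s1
s1 | __#[1]01##   read 1 → write #, move →, go to s0
s0 | __##[0]1##   read 0 → write #, move →, go to s1
s1 | __###[1]##   read 1 → write #, move →, go to s0
s0 | __####[#]#   read # → write 1, move ←, go to s2
s2 | __###[#]1#   read # → write 0, move ←, go to s0
s0 | __##[#]01#   read # → write 1, move ←, go to s2
s2 | __#[#]101#   read # → write 0, move ←, go to s0
s0 | __[#]0101#   read # → write 1, move ←, go to s2
s2 | _[_]10101#   read _ → write #, move ←, go to s4
s4 | [_]#10101#   read _ → write 0, move →, go to s4
s4 | 0[#]10101#   read # → write 0, move →, go to s3
s3 | 00[1]0101#   read 1 → write #, move →, go to s2
s2 | 00#[0]101#   read 0 → write 0, move →, go to s2
s2 | 00#0[1]01#   read 1 → write #, move →, go to s1
s1 | 00#0#[0]1#
No transition is defined for (s1, 0); M halts in state s1.

s1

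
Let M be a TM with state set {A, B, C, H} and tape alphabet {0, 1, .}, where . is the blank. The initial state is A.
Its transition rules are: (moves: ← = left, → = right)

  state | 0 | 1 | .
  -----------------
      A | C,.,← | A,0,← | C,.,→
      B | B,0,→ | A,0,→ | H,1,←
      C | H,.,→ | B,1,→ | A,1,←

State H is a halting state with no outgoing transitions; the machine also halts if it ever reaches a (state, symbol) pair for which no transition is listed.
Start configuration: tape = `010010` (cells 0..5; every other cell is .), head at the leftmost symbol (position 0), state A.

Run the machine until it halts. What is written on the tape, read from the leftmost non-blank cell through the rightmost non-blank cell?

A | ..[0]10010   read 0 → write ., move ←, go to C
C | .[.].10010   read . → write 1, move ←, go to A
A | [.]1.10010   read . → write ., move →, go to C
C | .[1].10010   read 1 → write 1, move →, go to B
B | .1[.]10010   read . → write 1, move ←, go to H
H | .[1]110010
The non-blank tape span at halt is 1110010.

1110010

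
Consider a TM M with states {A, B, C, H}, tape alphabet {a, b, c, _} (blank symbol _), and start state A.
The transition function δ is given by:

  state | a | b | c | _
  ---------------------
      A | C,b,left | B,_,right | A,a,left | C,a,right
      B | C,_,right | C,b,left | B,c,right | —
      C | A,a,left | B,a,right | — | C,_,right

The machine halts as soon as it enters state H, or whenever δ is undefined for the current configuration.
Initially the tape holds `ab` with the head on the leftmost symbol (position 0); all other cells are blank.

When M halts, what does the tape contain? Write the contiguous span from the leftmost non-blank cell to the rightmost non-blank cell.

state=A head=0 tape=__[a]b_   (A,a)→(C,b,left)
state=C head=-1 tape=_[_]bb_   (C,_)→(C,_,right)
state=C head=0 tape=__[b]b_   (C,b)→(B,a,right)
state=B head=1 tape=__a[b]_   (B,b)→(C,b,left)
state=C head=0 tape=__[a]b_   (C,a)→(A,a,left)
state=A head=-1 tape=_[_]ab_   (A,_)→(C,a,right)
state=C head=0 tape=_a[a]b_   (C,a)→(A,a,left)
state=A head=-1 tape=_[a]ab_   (A,a)→(C,b,left)
state=C head=-2 tape=[_]bab_   (C,_)→(C,_,right)
state=C head=-1 tape=_[b]ab_   (C,b)→(B,a,right)
state=B head=0 tape=_a[a]b_   (B,a)→(C,_,right)
state=C head=1 tape=_a_[b]_   (C,b)→(B,a,right)
state=B head=2 tape=_a_a[_]
The non-blank tape span at halt is a_a.

a_a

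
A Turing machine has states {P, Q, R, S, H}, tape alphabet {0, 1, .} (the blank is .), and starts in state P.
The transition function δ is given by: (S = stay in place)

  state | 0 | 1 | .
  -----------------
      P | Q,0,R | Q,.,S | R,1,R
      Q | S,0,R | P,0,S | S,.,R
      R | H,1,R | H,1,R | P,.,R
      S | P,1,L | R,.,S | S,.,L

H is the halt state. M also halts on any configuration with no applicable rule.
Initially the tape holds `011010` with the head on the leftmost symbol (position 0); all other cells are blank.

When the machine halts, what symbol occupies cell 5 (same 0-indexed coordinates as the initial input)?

P | [0]11010..   read 0 → write 0, move R, go to Q
Q | 0[1]1010..   read 1 → write 0, move S, go to P
P | 0[0]1010..   read 0 → write 0, move R, go to Q
Q | 00[1]010..   read 1 → write 0, move S, go to P
P | 00[0]010..   read 0 → write 0, move R, go to Q
Q | 000[0]10..   read 0 → write 0, move R, go to S
S | 0000[1]0..   read 1 → write ., move S, go to R
R | 0000[.]0..   read . → write ., move R, go to P
P | 0000.[0]..   read 0 → write 0, move R, go to Q
Q | 0000.0[.].   read . → write ., move R, go to S
S | 0000.0.[.]   read . → write ., move L, go to S
S | 0000.0[.].   read . → write ., move L, go to S
S | 0000.[0]..   read 0 → write 1, move L, go to P
P | 0000[.]1..   read . → write 1, move R, go to R
R | 00001[1]..   read 1 → write 1, move R, go to H
H | 000011[.].
Cell 5 holds 1 when M halts.

1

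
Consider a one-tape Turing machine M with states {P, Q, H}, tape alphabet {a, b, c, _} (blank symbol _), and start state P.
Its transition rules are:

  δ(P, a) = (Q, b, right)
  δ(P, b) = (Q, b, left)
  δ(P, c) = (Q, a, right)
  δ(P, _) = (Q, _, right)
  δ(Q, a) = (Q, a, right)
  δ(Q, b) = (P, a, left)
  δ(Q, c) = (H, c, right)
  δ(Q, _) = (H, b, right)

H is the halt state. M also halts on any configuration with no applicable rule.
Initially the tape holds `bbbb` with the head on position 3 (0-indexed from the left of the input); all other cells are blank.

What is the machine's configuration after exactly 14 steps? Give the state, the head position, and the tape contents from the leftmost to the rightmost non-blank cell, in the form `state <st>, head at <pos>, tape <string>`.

state=P head=3 tape=_bbb[b]__   (P,b)→(Q,b,left)
state=Q head=2 tape=_bb[b]b__   (Q,b)→(P,a,left)
state=P head=1 tape=_b[b]ab__   (P,b)→(Q,b,left)
state=Q head=0 tape=_[b]bab__   (Q,b)→(P,a,left)
state=P head=-1 tape=[_]abab__   (P,_)→(Q,_,right)
state=Q head=0 tape=_[a]bab__   (Q,a)→(Q,a,right)
state=Q head=1 tape=_a[b]ab__   (Q,b)→(P,a,left)
state=P head=0 tape=_[a]aab__   (P,a)→(Q,b,right)
state=Q head=1 tape=_b[a]ab__   (Q,a)→(Q,a,right)
state=Q head=2 tape=_ba[a]b__   (Q,a)→(Q,a,right)
state=Q head=3 tape=_baa[b]__   (Q,b)→(P,a,left)
state=P head=2 tape=_ba[a]a__   (P,a)→(Q,b,right)
state=Q head=3 tape=_bab[a]__   (Q,a)→(Q,a,right)
state=Q head=4 tape=_baba[_]_   (Q,_)→(H,b,right)
state=H head=5 tape=_babab[_]
After 14 steps: state H, head at 5, tape babab.

state H, head at 5, tape babab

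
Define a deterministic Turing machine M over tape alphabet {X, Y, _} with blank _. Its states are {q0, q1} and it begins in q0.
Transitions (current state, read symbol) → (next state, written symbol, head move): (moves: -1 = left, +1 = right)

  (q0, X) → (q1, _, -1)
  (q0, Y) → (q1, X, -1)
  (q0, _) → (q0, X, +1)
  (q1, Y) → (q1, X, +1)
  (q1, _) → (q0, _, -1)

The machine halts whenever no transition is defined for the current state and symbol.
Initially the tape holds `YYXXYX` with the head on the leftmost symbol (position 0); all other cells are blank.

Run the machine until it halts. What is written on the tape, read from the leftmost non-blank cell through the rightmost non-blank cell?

state=q0 head=0 tape=__[Y]YXXYX   (q0,Y)→(q1,X,-1)
state=q1 head=-1 tape=_[_]XYXXYX   (q1,_)→(q0,_,-1)
state=q0 head=-2 tape=[_]_XYXXYX   (q0,_)→(q0,X,+1)
state=q0 head=-1 tape=X[_]XYXXYX   (q0,_)→(q0,X,+1)
state=q0 head=0 tape=XX[X]YXXYX   (q0,X)→(q1,_,-1)
state=q1 head=-1 tape=X[X]_YXXYX
The non-blank tape span at halt is XX_YXXYX.

XX_YXXYX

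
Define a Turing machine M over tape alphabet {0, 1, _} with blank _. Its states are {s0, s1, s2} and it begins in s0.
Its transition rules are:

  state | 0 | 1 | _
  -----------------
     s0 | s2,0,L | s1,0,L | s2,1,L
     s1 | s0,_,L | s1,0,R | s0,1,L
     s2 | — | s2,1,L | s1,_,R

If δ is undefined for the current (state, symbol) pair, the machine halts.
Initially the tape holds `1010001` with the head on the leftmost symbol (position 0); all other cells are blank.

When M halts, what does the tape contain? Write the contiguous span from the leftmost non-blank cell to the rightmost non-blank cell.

state=s0 head=0 tape=___[1]010001   (s0,1)→(s1,0,L)
state=s1 head=-1 tape=__[_]0010001   (s1,_)→(s0,1,L)
state=s0 head=-2 tape=_[_]10010001   (s0,_)→(s2,1,L)
state=s2 head=-3 tape=[_]110010001   (s2,_)→(s1,_,R)
state=s1 head=-2 tape=_[1]10010001   (s1,1)→(s1,0,R)
state=s1 head=-1 tape=_0[1]0010001   (s1,1)→(s1,0,R)
state=s1 head=0 tape=_00[0]010001   (s1,0)→(s0,_,L)
state=s0 head=-1 tape=_0[0]_010001   (s0,0)→(s2,0,L)
state=s2 head=-2 tape=_[0]0_010001
The non-blank tape span at halt is 00_010001.

00_010001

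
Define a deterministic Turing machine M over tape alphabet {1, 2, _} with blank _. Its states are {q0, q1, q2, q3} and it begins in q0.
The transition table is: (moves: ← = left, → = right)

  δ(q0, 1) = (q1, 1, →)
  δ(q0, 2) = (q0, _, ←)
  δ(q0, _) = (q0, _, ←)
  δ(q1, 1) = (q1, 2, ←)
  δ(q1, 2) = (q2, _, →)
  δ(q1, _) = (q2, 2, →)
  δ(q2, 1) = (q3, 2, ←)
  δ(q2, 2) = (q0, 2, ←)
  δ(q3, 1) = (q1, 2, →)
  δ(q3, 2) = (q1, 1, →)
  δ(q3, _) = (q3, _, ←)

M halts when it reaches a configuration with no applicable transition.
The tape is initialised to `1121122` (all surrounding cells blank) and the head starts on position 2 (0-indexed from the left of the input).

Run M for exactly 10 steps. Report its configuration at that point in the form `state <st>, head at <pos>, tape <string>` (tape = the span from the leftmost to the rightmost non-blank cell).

state=q0 head=2 tape=11[2]1122   (q0,2)→(q0,_,←)
state=q0 head=1 tape=1[1]_1122   (q0,1)→(q1,1,→)
state=q1 head=2 tape=11[_]1122   (q1,_)→(q2,2,→)
state=q2 head=3 tape=112[1]122   (q2,1)→(q3,2,←)
state=q3 head=2 tape=11[2]2122   (q3,2)→(q1,1,→)
state=q1 head=3 tape=111[2]122   (q1,2)→(q2,_,→)
state=q2 head=4 tape=111_[1]22   (q2,1)→(q3,2,←)
state=q3 head=3 tape=111[_]222   (q3,_)→(q3,_,←)
state=q3 head=2 tape=11[1]_222   (q3,1)→(q1,2,→)
state=q1 head=3 tape=112[_]222   (q1,_)→(q2,2,→)
state=q2 head=4 tape=1122[2]22
After 10 steps: state q2, head at 4, tape 1122222.

state q2, head at 4, tape 1122222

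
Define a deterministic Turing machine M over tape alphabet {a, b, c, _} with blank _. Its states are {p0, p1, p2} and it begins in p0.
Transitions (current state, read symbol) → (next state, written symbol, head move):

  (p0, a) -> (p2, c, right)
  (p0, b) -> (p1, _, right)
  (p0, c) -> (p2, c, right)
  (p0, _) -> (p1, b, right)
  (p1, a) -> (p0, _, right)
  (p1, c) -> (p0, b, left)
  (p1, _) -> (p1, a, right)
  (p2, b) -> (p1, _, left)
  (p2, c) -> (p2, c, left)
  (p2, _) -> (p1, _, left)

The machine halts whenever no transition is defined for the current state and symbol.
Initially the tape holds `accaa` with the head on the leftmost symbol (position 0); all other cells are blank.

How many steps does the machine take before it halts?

p0 | ___[a]ccaa   read a → write c, move right, go to p2
p2 | ___c[c]caa   read c → write c, move left, go to p2
p2 | ___[c]ccaa   read c → write c, move left, go to p2
p2 | __[_]cccaa   read _ → write _, move left, go to p1
p1 | _[_]_cccaa   read _ → write a, move right, go to p1
p1 | _a[_]cccaa   read _ → write a, move right, go to p1
p1 | _aa[c]ccaa   read c → write b, move left, go to p0
p0 | _a[a]bccaa   read a → write c, move right, go to p2
p2 | _ac[b]ccaa   read b → write _, move left, go to p1
p1 | _a[c]_ccaa   read c → write b, move left, go to p0
p0 | _[a]b_ccaa   read a → write c, move right, go to p2
p2 | _c[b]_ccaa   read b → write _, move left, go to p1
p1 | _[c]__ccaa   read c → write b, move left, go to p0
p0 | [_]b__ccaa   read _ → write b, move right, go to p1
p1 | b[b]__ccaa
M halts after 14 transitions.

14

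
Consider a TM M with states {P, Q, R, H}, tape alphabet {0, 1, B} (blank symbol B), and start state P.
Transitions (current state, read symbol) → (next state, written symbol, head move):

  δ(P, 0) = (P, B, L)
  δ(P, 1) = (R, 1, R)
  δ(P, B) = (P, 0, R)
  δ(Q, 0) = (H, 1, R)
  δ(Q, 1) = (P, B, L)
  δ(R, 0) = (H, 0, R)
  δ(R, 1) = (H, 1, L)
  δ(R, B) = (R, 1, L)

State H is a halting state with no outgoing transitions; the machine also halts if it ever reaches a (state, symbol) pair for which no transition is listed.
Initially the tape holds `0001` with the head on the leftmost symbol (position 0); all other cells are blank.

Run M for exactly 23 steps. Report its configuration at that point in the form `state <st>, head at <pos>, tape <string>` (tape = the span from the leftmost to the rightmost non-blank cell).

state=P head=0 tape=BBB[0]001B   (P,0)→(P,B,L)
state=P head=-1 tape=BB[B]B001B   (P,B)→(P,0,R)
state=P head=0 tape=BB0[B]001B   (P,B)→(P,0,R)
state=P head=1 tape=BB00[0]01B   (P,0)→(P,B,L)
state=P head=0 tape=BB0[0]B01B   (P,0)→(P,B,L)
state=P head=-1 tape=BB[0]BB01B   (P,0)→(P,B,L)
state=P head=-2 tape=B[B]BBB01B   (P,B)→(P,0,R)
state=P head=-1 tape=B0[B]BB01B   (P,B)→(P,0,R)
state=P head=0 tape=B00[B]B01B   (P,B)→(P,0,R)
state=P head=1 tape=B000[B]01B   (P,B)→(P,0,R)
state=P head=2 tape=B0000[0]1B   (P,0)→(P,B,L)
state=P head=1 tape=B000[0]B1B   (P,0)→(P,B,L)
state=P head=0 tape=B00[0]BB1B   (P,0)→(P,B,L)
state=P head=-1 tape=B0[0]BBB1B   (P,0)→(P,B,L)
state=P head=-2 tape=B[0]BBBB1B   (P,0)→(P,B,L)
state=P head=-3 tape=[B]BBBBB1B   (P,B)→(P,0,R)
state=P head=-2 tape=0[B]BBBB1B   (P,B)→(P,0,R)
state=P head=-1 tape=00[B]BBB1B   (P,B)→(P,0,R)
state=P head=0 tape=000[B]BB1B   (P,B)→(P,0,R)
state=P head=1 tape=0000[B]B1B   (P,B)→(P,0,R)
state=P head=2 tape=00000[B]1B   (P,B)→(P,0,R)
state=P head=3 tape=000000[1]B   (P,1)→(R,1,R)
state=R head=4 tape=0000001[B]   (R,B)→(R,1,L)
state=R head=3 tape=000000[1]1
After 23 steps: state R, head at 3, tape 00000011.

state R, head at 3, tape 00000011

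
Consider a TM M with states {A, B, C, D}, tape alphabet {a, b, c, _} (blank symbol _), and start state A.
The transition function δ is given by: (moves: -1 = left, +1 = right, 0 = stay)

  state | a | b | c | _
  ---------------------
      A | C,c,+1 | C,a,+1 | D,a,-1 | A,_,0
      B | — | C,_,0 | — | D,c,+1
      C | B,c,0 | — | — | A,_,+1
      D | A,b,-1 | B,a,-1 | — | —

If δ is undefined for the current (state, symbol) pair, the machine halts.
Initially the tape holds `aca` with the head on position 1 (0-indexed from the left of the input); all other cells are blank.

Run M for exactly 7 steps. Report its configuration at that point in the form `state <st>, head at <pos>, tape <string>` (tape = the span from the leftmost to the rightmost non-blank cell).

A | _a[c]a   read c → write a, move -1, go to D
D | _[a]aa   read a → write b, move -1, go to A
A | [_]baa   read _ → write _, move 0, go to A
A | [_]baa   read _ → write _, move 0, go to A
A | [_]baa   read _ → write _, move 0, go to A
A | [_]baa   read _ → write _, move 0, go to A
A | [_]baa   read _ → write _, move 0, go to A
A | [_]baa
After 7 steps: state A, head at -1, tape baa.

state A, head at -1, tape baa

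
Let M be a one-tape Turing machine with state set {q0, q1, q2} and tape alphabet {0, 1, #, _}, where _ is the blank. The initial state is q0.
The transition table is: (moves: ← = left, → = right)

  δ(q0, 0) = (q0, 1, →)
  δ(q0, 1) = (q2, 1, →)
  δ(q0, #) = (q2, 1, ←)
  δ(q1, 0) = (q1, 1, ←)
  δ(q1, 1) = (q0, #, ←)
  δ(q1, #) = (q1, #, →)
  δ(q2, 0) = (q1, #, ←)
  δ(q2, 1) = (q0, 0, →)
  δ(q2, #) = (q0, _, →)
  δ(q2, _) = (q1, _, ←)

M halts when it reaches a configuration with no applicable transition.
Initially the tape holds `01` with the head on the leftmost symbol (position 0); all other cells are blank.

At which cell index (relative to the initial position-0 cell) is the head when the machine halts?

2

state=q0 head=0 tape=[0]1_   (q0,0)→(q0,1,→)
state=q0 head=1 tape=1[1]_   (q0,1)→(q2,1,→)
state=q2 head=2 tape=11[_]   (q2,_)→(q1,_,←)
state=q1 head=1 tape=1[1]_   (q1,1)→(q0,#,←)
state=q0 head=0 tape=[1]#_   (q0,1)→(q2,1,→)
state=q2 head=1 tape=1[#]_   (q2,#)→(q0,_,→)
state=q0 head=2 tape=1_[_]
At halt the head is at cell 2.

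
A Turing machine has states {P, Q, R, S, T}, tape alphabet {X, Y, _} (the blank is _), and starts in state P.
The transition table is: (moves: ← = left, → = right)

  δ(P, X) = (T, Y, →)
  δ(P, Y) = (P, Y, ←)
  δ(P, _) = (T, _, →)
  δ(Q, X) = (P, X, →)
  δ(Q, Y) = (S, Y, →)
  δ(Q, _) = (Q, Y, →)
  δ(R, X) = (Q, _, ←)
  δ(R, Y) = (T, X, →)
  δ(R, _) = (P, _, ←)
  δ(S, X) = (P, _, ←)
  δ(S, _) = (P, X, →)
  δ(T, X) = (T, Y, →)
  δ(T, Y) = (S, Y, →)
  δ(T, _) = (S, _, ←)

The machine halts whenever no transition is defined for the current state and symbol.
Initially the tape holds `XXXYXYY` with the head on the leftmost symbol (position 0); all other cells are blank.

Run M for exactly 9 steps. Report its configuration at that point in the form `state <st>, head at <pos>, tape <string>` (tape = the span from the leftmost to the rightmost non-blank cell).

state P, head at -1, tape YYYY_YY

P | _[X]XXYXYY   read X → write Y, move →, go to T
T | _Y[X]XYXYY   read X → write Y, move →, go to T
T | _YY[X]YXYY   read X → write Y, move →, go to T
T | _YYY[Y]XYY   read Y → write Y, move →, go to S
S | _YYYY[X]YY   read X → write _, move ←, go to P
P | _YYY[Y]_YY   read Y → write Y, move ←, go to P
P | _YY[Y]Y_YY   read Y → write Y, move ←, go to P
P | _Y[Y]YY_YY   read Y → write Y, move ←, go to P
P | _[Y]YYY_YY   read Y → write Y, move ←, go to P
P | [_]YYYY_YY
After 9 steps: state P, head at -1, tape YYYY_YY.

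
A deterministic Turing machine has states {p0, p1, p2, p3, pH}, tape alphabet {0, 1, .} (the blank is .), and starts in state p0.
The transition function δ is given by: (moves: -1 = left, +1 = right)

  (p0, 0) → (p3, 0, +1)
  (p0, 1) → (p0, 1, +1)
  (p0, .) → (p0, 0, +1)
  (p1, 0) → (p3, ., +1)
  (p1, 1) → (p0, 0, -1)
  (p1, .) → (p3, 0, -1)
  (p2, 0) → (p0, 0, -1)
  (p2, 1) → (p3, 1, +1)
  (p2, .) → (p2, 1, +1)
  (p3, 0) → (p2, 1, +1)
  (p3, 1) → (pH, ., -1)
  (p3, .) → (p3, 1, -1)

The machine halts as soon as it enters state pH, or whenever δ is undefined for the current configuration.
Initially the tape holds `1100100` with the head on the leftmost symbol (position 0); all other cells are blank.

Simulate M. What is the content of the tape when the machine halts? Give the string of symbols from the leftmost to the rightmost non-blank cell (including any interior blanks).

1101111.1

state=p0 head=0 tape=[1]100100..   (p0,1)→(p0,1,+1)
state=p0 head=1 tape=1[1]00100..   (p0,1)→(p0,1,+1)
state=p0 head=2 tape=11[0]0100..   (p0,0)→(p3,0,+1)
state=p3 head=3 tape=110[0]100..   (p3,0)→(p2,1,+1)
state=p2 head=4 tape=1101[1]00..   (p2,1)→(p3,1,+1)
state=p3 head=5 tape=11011[0]0..   (p3,0)→(p2,1,+1)
state=p2 head=6 tape=110111[0]..   (p2,0)→(p0,0,-1)
state=p0 head=5 tape=11011[1]0..   (p0,1)→(p0,1,+1)
state=p0 head=6 tape=110111[0]..   (p0,0)→(p3,0,+1)
state=p3 head=7 tape=1101110[.].   (p3,.)→(p3,1,-1)
state=p3 head=6 tape=110111[0]1.   (p3,0)→(p2,1,+1)
state=p2 head=7 tape=1101111[1].   (p2,1)→(p3,1,+1)
state=p3 head=8 tape=11011111[.]   (p3,.)→(p3,1,-1)
state=p3 head=7 tape=1101111[1]1   (p3,1)→(pH,.,-1)
state=pH head=6 tape=110111[1].1
The non-blank tape span at halt is 1101111.1.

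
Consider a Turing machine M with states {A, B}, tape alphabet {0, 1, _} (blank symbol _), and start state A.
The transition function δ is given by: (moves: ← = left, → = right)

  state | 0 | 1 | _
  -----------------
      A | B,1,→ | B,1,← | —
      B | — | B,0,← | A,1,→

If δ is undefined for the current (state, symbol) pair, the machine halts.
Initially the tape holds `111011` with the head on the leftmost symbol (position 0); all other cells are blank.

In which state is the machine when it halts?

A | ___[1]11011   read 1 → write 1, move ←, go to B
B | __[_]111011   read _ → write 1, move →, go to A
A | __1[1]11011   read 1 → write 1, move ←, go to B
B | __[1]111011   read 1 → write 0, move ←, go to B
B | _[_]0111011   read _ → write 1, move →, go to A
A | _1[0]111011   read 0 → write 1, move →, go to B
B | _11[1]11011   read 1 → write 0, move ←, go to B
B | _1[1]011011   read 1 → write 0, move ←, go to B
B | _[1]0011011   read 1 → write 0, move ←, go to B
B | [_]00011011   read _ → write 1, move →, go to A
A | 1[0]0011011   read 0 → write 1, move →, go to B
B | 11[0]011011
No transition is defined for (B, 0); M halts in state B.

B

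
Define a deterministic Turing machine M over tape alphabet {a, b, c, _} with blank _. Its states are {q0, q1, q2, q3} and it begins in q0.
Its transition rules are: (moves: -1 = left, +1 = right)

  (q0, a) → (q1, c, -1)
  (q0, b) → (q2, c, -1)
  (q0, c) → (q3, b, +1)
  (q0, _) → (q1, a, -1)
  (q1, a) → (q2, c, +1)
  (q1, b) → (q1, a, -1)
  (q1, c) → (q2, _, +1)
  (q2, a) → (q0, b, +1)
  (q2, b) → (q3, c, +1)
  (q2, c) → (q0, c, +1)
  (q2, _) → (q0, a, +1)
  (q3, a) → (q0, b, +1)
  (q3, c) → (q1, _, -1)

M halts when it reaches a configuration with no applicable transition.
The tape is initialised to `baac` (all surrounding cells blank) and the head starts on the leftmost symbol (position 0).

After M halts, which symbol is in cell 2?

_

q0 | _[b]aac   read b → write c, move -1, go to q2
q2 | [_]caac   read _ → write a, move +1, go to q0
q0 | a[c]aac   read c → write b, move +1, go to q3
q3 | ab[a]ac   read a → write b, move +1, go to q0
q0 | abb[a]c   read a → write c, move -1, go to q1
q1 | ab[b]cc   read b → write a, move -1, go to q1
q1 | a[b]acc   read b → write a, move -1, go to q1
q1 | [a]aacc   read a → write c, move +1, go to q2
q2 | c[a]acc   read a → write b, move +1, go to q0
q0 | cb[a]cc   read a → write c, move -1, go to q1
q1 | c[b]ccc   read b → write a, move -1, go to q1
q1 | [c]accc   read c → write _, move +1, go to q2
q2 | _[a]ccc   read a → write b, move +1, go to q0
q0 | _b[c]cc   read c → write b, move +1, go to q3
q3 | _bb[c]c   read c → write _, move -1, go to q1
q1 | _b[b]_c   read b → write a, move -1, go to q1
q1 | _[b]a_c   read b → write a, move -1, go to q1
q1 | [_]aa_c
Cell 2 holds _ when M halts.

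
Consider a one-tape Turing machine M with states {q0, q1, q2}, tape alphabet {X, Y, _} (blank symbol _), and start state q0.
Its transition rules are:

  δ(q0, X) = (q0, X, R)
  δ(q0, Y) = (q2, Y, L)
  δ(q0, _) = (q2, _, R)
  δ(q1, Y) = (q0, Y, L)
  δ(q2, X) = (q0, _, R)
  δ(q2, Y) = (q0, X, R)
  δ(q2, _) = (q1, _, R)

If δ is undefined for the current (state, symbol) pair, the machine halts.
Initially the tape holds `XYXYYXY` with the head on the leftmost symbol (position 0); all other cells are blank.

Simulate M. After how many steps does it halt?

33

q0 | [X]YXYYXY___   read X → write X, move R, go to q0
q0 | X[Y]XYYXY___   read Y → write Y, move L, go to q2
q2 | [X]YXYYXY___   read X → write _, move R, go to q0
q0 | _[Y]XYYXY___   read Y → write Y, move L, go to q2
q2 | [_]YXYYXY___   read _ → write _, move R, go to q1
q1 | _[Y]XYYXY___   read Y → write Y, move L, go to q0
q0 | [_]YXYYXY___   read _ → write _, move R, go to q2
q2 | _[Y]XYYXY___   read Y → write X, move R, go to q0
q0 | _X[X]YYXY___   read X → write X, move R, go to q0
q0 | _XX[Y]YXY___   read Y → write Y, move L, go to q2
q2 | _X[X]YYXY___   read X → write _, move R, go to q0
q0 | _X_[Y]YXY___   read Y → write Y, move L, go to q2
q2 | _X[_]YYXY___   read _ → write _, move R, go to q1
q1 | _X_[Y]YXY___   read Y → write Y, move L, go to q0
q0 | _X[_]YYXY___   read _ → write _, move R, go to q2
q2 | _X_[Y]YXY___   read Y → write X, move R, go to q0
q0 | _X_X[Y]XY___   read Y → write Y, move L, go to q2
q2 | _X_[X]YXY___   read X → write _, move R, go to q0
q0 | _X__[Y]XY___   read Y → write Y, move L, go to q2
q2 | _X_[_]YXY___   read _ → write _, move R, go to q1
q1 | _X__[Y]XY___   read Y → write Y, move L, go to q0
q0 | _X_[_]YXY___   read _ → write _, move R, go to q2
q2 | _X__[Y]XY___   read Y → write X, move R, go to q0
q0 | _X__X[X]Y___   read X → write X, move R, go to q0
q0 | _X__XX[Y]___   read Y → write Y, move L, go to q2
q2 | _X__X[X]Y___   read X → write _, move R, go to q0
q0 | _X__X_[Y]___   read Y → write Y, move L, go to q2
q2 | _X__X[_]Y___   read _ → write _, move R, go to q1
q1 | _X__X_[Y]___   read Y → write Y, move L, go to q0
q0 | _X__X[_]Y___   read _ → write _, move R, go to q2
q2 | _X__X_[Y]___   read Y → write X, move R, go to q0
q0 | _X__X_X[_]__   read _ → write _, move R, go to q2
q2 | _X__X_X_[_]_   read _ → write _, move R, go to q1
q1 | _X__X_X__[_]
M halts after 33 transitions.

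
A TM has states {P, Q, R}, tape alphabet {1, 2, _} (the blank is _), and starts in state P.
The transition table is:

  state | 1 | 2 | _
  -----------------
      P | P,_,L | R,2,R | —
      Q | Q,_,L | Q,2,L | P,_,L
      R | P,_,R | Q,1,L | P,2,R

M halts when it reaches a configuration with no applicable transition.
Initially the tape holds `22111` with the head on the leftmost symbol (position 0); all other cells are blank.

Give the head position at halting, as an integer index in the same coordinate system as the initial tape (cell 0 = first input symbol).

state=P head=0 tape=__[2]2111   (P,2)→(R,2,R)
state=R head=1 tape=__2[2]111   (R,2)→(Q,1,L)
state=Q head=0 tape=__[2]1111   (Q,2)→(Q,2,L)
state=Q head=-1 tape=_[_]21111   (Q,_)→(P,_,L)
state=P head=-2 tape=[_]_21111
At halt the head is at cell -2.

-2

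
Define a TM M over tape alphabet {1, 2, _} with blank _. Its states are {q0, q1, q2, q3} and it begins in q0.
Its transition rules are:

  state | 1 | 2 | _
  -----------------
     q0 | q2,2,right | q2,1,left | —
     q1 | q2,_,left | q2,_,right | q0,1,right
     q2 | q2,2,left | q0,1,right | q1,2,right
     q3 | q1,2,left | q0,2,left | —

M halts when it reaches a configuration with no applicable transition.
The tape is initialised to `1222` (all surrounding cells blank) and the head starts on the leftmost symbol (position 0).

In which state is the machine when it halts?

q0 | _[1]222_   read 1 → write 2, move right, go to q2
q2 | _2[2]22_   read 2 → write 1, move right, go to q0
q0 | _21[2]2_   read 2 → write 1, move left, go to q2
q2 | _2[1]12_   read 1 → write 2, move left, go to q2
q2 | _[2]212_   read 2 → write 1, move right, go to q0
q0 | _1[2]12_   read 2 → write 1, move left, go to q2
q2 | _[1]112_   read 1 → write 2, move left, go to q2
q2 | [_]2112_   read _ → write 2, move right, go to q1
q1 | 2[2]112_   read 2 → write _, move right, go to q2
q2 | 2_[1]12_   read 1 → write 2, move left, go to q2
q2 | 2[_]212_   read _ → write 2, move right, go to q1
q1 | 22[2]12_   read 2 → write _, move right, go to q2
q2 | 22_[1]2_   read 1 → write 2, move left, go to q2
q2 | 22[_]22_   read _ → write 2, move right, go to q1
q1 | 222[2]2_   read 2 → write _, move right, go to q2
q2 | 222_[2]_   read 2 → write 1, move right, go to q0
q0 | 222_1[_]
No transition is defined for (q0, _); M halts in state q0.

q0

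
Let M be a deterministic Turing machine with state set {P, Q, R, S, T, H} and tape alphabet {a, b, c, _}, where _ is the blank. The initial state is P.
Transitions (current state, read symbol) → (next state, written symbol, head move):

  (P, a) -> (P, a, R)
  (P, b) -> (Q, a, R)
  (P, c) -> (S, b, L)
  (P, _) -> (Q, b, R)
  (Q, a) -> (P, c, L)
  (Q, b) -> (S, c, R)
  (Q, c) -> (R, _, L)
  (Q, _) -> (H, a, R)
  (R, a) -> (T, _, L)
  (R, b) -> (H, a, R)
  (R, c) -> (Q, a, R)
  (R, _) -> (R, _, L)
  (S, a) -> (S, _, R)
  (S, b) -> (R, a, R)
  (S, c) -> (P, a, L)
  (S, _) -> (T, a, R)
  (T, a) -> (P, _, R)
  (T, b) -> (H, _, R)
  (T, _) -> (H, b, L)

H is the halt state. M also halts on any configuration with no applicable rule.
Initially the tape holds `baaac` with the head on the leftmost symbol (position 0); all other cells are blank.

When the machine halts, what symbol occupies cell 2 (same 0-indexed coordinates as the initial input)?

_

state=P head=0 tape=[b]aaac   (P,b)→(Q,a,R)
state=Q head=1 tape=a[a]aac   (Q,a)→(P,c,L)
state=P head=0 tape=[a]caac   (P,a)→(P,a,R)
state=P head=1 tape=a[c]aac   (P,c)→(S,b,L)
state=S head=0 tape=[a]baac   (S,a)→(S,_,R)
state=S head=1 tape=_[b]aac   (S,b)→(R,a,R)
state=R head=2 tape=_a[a]ac   (R,a)→(T,_,L)
state=T head=1 tape=_[a]_ac   (T,a)→(P,_,R)
state=P head=2 tape=__[_]ac   (P,_)→(Q,b,R)
state=Q head=3 tape=__b[a]c   (Q,a)→(P,c,L)
state=P head=2 tape=__[b]cc   (P,b)→(Q,a,R)
state=Q head=3 tape=__a[c]c   (Q,c)→(R,_,L)
state=R head=2 tape=__[a]_c   (R,a)→(T,_,L)
state=T head=1 tape=_[_]__c   (T,_)→(H,b,L)
state=H head=0 tape=[_]b__c
Cell 2 holds _ when M halts.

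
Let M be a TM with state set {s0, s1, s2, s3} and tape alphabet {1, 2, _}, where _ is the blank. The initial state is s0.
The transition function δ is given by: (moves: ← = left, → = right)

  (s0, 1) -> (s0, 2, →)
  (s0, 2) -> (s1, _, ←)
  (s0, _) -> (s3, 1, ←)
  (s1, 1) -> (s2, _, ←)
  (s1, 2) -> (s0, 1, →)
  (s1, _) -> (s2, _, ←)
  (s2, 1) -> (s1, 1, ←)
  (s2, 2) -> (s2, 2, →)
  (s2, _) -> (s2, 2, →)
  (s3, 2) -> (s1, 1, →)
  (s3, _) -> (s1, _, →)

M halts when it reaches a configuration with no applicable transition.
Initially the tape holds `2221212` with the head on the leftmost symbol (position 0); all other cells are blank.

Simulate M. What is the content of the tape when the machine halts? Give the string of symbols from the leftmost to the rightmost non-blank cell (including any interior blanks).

s0 | __[2]221212   read 2 → write _, move ←, go to s1
s1 | _[_]_221212   read _ → write _, move ←, go to s2
s2 | [_]__221212   read _ → write 2, move →, go to s2
s2 | 2[_]_221212   read _ → write 2, move →, go to s2
s2 | 22[_]221212   read _ → write 2, move →, go to s2
s2 | 222[2]21212   read 2 → write 2, move →, go to s2
s2 | 2222[2]1212   read 2 → write 2, move →, go to s2
s2 | 22222[1]212   read 1 → write 1, move ←, go to s1
s1 | 2222[2]1212   read 2 → write 1, move →, go to s0
s0 | 22221[1]212   read 1 → write 2, move →, go to s0
s0 | 222212[2]12   read 2 → write _, move ←, go to s1
s1 | 22221[2]_12   read 2 → write 1, move →, go to s0
s0 | 222211[_]12   read _ → write 1, move ←, go to s3
s3 | 22221[1]112
The non-blank tape span at halt is 222211112.

222211112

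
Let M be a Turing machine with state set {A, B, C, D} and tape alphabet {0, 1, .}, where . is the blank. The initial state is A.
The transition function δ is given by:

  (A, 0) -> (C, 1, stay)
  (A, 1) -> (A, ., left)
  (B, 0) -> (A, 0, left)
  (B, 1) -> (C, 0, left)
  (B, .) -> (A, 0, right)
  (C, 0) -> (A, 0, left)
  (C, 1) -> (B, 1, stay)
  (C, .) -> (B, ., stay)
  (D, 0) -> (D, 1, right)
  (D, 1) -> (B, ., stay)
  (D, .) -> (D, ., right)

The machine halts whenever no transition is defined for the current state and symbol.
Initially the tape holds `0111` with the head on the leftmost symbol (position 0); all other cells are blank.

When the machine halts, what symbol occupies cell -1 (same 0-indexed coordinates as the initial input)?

A | ..[0]111   read 0 → write 1, move stay, go to C
C | ..[1]111   read 1 → write 1, move stay, go to B
B | ..[1]111   read 1 → write 0, move left, go to C
C | .[.]0111   read . → write ., move stay, go to B
B | .[.]0111   read . → write 0, move right, go to A
A | .0[0]111   read 0 → write 1, move stay, go to C
C | .0[1]111   read 1 → write 1, move stay, go to B
B | .0[1]111   read 1 → write 0, move left, go to C
C | .[0]0111   read 0 → write 0, move left, go to A
A | [.]00111
Cell -1 holds 0 when M halts.

0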